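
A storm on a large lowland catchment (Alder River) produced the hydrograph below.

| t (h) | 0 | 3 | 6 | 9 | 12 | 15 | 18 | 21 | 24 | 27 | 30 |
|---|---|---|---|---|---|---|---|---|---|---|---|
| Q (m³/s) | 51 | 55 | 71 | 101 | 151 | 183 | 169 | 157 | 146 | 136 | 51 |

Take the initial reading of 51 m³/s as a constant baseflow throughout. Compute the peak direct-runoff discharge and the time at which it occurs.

Q_p = 132.0 m³/s at t = 15 h

Subtracting baseflow gives direct-runoff ordinates: 0.0, 4.0, 20.0, 50.0, 100.0, 132.0, 118.0, 106.0, 95.0, 85.0, 0.0 m³/s.
The maximum is 132.0 m³/s, occurring at the reading for t = 15 h.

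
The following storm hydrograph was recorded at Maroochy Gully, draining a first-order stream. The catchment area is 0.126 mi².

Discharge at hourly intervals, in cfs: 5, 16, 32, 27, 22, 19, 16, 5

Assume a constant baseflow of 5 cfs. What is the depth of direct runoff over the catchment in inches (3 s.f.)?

d ≈ 1.25 in

Direct runoff: 0.0, 11.0, 27.0, 22.0, 17.0, 14.0, 11.0, 0.0 cfs; ΣQ_DR = 102.0 cfs.
V = ΣQ_DR · Δt = 102.0 × 3600 s = 3.672 × 10^5 ft³.
Over A = 0.126 mi², depth = V / A = 1.25 in.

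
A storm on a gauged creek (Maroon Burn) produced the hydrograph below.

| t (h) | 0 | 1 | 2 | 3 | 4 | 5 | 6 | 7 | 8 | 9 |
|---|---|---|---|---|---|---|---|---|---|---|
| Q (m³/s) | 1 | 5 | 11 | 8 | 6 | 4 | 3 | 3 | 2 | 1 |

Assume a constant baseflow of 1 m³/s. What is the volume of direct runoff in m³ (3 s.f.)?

Direct-runoff ordinates (Q − Q_b): 0.0, 4.0, 10.0, 7.0, 5.0, 3.0, 2.0, 2.0, 1.0, 0.0 m³/s.
ΣQ_DR = 34.00 m³/s.
With Δt = 1 h = 3600 s, V = ΣQ_DR · Δt = 34.00 × 3600 = 1.22 × 10^5 m³.

V ≈ 1.22 × 10^5 m³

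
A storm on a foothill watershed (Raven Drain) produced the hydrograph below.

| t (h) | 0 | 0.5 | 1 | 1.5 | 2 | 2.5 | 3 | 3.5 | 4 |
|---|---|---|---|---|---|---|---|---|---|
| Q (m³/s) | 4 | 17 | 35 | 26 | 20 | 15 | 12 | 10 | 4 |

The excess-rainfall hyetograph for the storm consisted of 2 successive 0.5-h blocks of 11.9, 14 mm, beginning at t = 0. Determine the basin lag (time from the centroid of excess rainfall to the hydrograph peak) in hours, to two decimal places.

t_L ≈ 0.48 h

Centroid of excess rainfall: t_c = Σ P_i·t̄_i / ΣP_i = 0.5203 h (block centres at 0.25, 0.75 h).
Hydrograph peak occurs at t = 1 h, so basin lag t_L = 1 − 0.5203 = 0.48 h.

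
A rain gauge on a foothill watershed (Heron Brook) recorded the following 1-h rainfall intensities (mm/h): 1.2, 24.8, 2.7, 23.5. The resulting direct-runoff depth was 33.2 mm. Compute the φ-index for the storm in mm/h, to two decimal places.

φ ≈ 7.55 mm/h

Only the 2 blocks with intensity above φ contribute runoff: 24.8, 23.5 mm/h.
Σ(I−φ)·Δt = d  ⇒  (24.8+23.5 − 2φ)·1 = 33.2
φ = (48.30 − 33.2/1) / 2 = 7.55 mm/h.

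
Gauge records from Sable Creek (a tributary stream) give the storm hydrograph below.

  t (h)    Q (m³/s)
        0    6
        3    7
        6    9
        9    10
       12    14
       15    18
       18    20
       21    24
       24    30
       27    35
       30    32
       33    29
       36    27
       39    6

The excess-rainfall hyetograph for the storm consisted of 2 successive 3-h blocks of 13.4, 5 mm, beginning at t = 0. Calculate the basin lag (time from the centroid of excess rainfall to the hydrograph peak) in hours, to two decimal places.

t_L ≈ 24.68 h

Centroid of excess rainfall: t_c = Σ P_i·t̄_i / ΣP_i = 2.3152 h (block centres at 1.5, 4.5 h).
Hydrograph peak occurs at t = 27 h, so basin lag t_L = 27 − 2.3152 = 24.68 h.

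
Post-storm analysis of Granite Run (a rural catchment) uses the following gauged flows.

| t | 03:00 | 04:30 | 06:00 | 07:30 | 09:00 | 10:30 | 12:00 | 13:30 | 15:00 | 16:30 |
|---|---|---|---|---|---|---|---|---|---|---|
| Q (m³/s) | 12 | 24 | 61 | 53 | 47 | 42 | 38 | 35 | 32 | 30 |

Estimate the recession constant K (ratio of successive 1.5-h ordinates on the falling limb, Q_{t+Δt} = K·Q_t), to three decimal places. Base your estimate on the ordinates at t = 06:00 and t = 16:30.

Using the recession-limb readings at t = 06:00 and t = 16:30: Q falls from 61 to 30 m³/s over 7 intervals.
K = (Q₂/Q₁)^(1/7) = (30/61)^(1/7) = 0.904.

K ≈ 0.904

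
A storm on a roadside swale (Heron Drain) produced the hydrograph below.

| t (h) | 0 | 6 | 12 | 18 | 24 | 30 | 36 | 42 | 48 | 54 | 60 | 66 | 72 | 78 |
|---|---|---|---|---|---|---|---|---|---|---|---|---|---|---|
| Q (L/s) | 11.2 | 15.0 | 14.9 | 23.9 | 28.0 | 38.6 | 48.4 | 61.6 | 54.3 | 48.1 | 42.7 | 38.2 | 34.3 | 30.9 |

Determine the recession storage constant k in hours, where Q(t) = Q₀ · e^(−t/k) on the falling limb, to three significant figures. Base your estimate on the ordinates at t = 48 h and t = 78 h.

On the falling limb, Q drops from 54.3 to 30.9 L/s between t = 48 h and t = 78 h (Δt = 30 h).
k = −Δt / ln(Q₂/Q₁) = −30 / ln(30.9/54.3) = 53.2 h.

k ≈ 53.2 h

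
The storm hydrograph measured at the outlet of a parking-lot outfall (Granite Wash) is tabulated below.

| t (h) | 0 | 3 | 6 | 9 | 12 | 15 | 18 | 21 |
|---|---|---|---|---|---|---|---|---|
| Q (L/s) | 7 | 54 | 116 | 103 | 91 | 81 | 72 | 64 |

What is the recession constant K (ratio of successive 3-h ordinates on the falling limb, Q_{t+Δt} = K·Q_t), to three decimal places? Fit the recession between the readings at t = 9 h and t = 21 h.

K ≈ 0.888

Using the recession-limb readings at t = 9 h and t = 21 h: Q falls from 103 to 64 L/s over 4 intervals.
K = (Q₂/Q₁)^(1/4) = (64/103)^(1/4) = 0.888.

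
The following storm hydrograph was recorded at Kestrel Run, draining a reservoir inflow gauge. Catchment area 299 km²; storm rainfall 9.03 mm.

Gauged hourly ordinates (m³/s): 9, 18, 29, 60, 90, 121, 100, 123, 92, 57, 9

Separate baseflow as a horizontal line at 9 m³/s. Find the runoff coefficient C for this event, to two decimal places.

ΣQ_DR = 609.0 m³/s; V = ΣQ_DR·Δt = 2.192 × 10^6 m³.
Runoff depth d = V / A = 7.332 mm.
C = d / P = 7.332 / 9.03 = 0.81.

C ≈ 0.81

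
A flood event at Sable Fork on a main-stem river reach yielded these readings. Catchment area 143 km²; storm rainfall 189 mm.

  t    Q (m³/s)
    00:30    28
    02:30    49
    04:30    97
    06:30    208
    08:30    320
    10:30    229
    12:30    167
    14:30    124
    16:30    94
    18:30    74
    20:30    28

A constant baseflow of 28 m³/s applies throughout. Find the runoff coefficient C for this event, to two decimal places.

ΣQ_DR = 1110 m³/s; V = ΣQ_DR·Δt = 7.992 × 10^6 m³.
Runoff depth d = V / A = 55.89 mm.
C = d / P = 55.89 / 189 = 0.30.

C ≈ 0.30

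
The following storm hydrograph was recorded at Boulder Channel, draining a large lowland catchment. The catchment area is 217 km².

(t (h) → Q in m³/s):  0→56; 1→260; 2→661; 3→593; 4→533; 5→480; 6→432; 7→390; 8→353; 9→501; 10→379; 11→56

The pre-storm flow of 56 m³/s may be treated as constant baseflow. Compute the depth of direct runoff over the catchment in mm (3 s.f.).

d ≈ 66.7 mm

Direct runoff: 0.0, 204.0, 605.0, 537.0, 477.0, 424.0, 376.0, 334.0, 297.0, 445.0, 323.0, 0.0 m³/s; ΣQ_DR = 4022 m³/s.
V = ΣQ_DR · Δt = 4022 × 3600 s = 1.448 × 10^7 m³.
Over A = 217 km², depth = V / A = 66.7 mm.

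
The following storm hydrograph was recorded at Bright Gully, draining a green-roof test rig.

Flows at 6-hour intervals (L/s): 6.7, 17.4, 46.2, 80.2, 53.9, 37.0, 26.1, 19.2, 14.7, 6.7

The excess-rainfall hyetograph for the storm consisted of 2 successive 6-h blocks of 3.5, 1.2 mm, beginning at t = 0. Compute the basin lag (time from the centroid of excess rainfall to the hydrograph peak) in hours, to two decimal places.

t_L ≈ 13.47 h

Centroid of excess rainfall: t_c = Σ P_i·t̄_i / ΣP_i = 4.5319 h (block centres at 3, 9 h).
Hydrograph peak occurs at t = 18 h, so basin lag t_L = 18 − 4.5319 = 13.47 h.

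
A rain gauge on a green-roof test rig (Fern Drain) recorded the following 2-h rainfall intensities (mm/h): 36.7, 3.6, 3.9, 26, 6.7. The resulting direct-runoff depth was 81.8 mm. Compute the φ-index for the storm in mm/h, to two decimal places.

Only the 2 blocks with intensity above φ contribute runoff: 36.7, 26 mm/h.
Σ(I−φ)·Δt = d  ⇒  (36.7+26 − 2φ)·2 = 81.8
φ = (62.70 − 81.8/2) / 2 = 10.90 mm/h.

φ ≈ 10.90 mm/h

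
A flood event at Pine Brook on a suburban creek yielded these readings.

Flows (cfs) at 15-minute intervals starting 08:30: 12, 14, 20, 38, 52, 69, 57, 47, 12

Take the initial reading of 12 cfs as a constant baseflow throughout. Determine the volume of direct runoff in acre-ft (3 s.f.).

V ≈ 4.40 acre-ft

Direct-runoff ordinates (Q − Q_b): 0.0, 2.0, 8.0, 26.0, 40.0, 57.0, 45.0, 35.0, 0.0 cfs.
ΣQ_DR = 213.0 cfs.
With Δt = 0.25 h = 900 s, V = ΣQ_DR · Δt = 213.0 × 900 = 1.92 × 10^5 ft³ = 4.40 acre-ft.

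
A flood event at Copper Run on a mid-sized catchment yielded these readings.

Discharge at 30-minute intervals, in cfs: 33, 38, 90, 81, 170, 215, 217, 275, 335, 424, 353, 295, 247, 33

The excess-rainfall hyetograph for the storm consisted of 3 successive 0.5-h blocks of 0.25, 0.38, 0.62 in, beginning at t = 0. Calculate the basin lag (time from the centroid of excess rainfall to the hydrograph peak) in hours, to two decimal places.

t_L ≈ 3.60 h

Centroid of excess rainfall: t_c = Σ P_i·t̄_i / ΣP_i = 0.8980 h (block centres at 0.25, 0.75, 1.25 h).
Hydrograph peak occurs at t = 4.5 h, so basin lag t_L = 4.5 − 0.8980 = 3.60 h.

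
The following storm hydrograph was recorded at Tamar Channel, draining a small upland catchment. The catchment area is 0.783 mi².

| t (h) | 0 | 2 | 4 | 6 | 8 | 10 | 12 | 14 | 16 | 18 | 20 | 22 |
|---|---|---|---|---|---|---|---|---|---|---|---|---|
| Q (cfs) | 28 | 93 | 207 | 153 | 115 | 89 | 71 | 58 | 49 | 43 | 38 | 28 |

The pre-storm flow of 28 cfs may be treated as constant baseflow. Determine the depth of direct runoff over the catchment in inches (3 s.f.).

Direct runoff: 0.0, 65.0, 179.0, 125.0, 87.0, 61.0, 43.0, 30.0, 21.0, 15.0, 10.0, 0.0 cfs; ΣQ_DR = 636.0 cfs.
V = ΣQ_DR · Δt = 636.0 × 7200 s = 4.579 × 10^6 ft³.
Over A = 0.783 mi², depth = V / A = 2.52 in.

d ≈ 2.52 in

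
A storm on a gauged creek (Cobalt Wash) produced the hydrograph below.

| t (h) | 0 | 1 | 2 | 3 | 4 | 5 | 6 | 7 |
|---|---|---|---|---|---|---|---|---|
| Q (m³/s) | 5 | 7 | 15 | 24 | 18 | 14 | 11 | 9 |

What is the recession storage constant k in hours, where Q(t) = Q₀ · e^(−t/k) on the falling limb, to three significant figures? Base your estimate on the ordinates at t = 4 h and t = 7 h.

k ≈ 4.33 h

On the falling limb, Q drops from 18 to 9 m³/s between t = 4 h and t = 7 h (Δt = 3 h).
k = −Δt / ln(Q₂/Q₁) = −3 / ln(9/18) = 4.33 h.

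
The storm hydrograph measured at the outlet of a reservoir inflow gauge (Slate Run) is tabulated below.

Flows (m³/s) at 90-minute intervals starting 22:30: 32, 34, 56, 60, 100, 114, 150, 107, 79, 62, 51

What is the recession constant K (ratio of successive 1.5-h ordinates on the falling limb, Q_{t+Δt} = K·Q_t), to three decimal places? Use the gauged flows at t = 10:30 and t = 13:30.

Using the recession-limb readings at t = 10:30 and t = 13:30: Q falls from 79 to 51 m³/s over 2 intervals.
K = (Q₂/Q₁)^(1/2) = (51/79)^(1/2) = 0.803.

K ≈ 0.803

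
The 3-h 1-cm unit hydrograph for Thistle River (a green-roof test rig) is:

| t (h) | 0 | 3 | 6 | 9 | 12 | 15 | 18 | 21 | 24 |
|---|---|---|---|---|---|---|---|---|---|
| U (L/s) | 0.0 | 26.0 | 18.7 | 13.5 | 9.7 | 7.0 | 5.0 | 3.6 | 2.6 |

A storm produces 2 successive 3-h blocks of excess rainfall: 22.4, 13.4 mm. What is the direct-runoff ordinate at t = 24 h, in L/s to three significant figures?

By discrete convolution, Q_j = Σ (P_i / 10 mm) · U_{j−i}.
At t = 24 h (j=8): Q = (22.4/10)·2.6 + (13.4/10)·3.6 = 10.6 L/s.

Q ≈ 10.6 L/s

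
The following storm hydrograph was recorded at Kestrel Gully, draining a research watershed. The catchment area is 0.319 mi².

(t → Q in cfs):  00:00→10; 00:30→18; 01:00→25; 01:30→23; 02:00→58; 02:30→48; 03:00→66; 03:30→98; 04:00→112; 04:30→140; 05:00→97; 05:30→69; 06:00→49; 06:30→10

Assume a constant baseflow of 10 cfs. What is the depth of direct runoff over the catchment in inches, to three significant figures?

Direct runoff: 0.0, 8.0, 15.0, 13.0, 48.0, 38.0, 56.0, 88.0, 102.0, 130.0, 87.0, 59.0, 39.0, 0.0 cfs; ΣQ_DR = 683.0 cfs.
V = ΣQ_DR · Δt = 683.0 × 1800 s = 1.229 × 10^6 ft³.
Over A = 0.319 mi², depth = V / A = 1.66 in.

d ≈ 1.66 in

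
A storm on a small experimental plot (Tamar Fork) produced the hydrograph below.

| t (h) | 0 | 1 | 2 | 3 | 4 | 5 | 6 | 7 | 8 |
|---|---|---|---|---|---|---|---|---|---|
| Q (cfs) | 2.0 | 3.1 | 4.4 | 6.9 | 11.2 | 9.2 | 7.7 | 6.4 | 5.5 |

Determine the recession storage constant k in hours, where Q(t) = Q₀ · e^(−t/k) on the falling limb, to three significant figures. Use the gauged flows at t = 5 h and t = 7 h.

k ≈ 5.51 h

On the falling limb, Q drops from 9.2 to 6.4 cfs between t = 5 h and t = 7 h (Δt = 2 h).
k = −Δt / ln(Q₂/Q₁) = −2 / ln(6.4/9.2) = 5.51 h.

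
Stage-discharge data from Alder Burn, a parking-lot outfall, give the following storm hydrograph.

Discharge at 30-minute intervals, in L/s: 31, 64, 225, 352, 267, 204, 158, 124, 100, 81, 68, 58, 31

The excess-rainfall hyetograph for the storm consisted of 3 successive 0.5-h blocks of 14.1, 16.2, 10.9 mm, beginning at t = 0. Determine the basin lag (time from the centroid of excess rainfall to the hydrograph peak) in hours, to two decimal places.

t_L ≈ 0.79 h

Centroid of excess rainfall: t_c = Σ P_i·t̄_i / ΣP_i = 0.7112 h (block centres at 0.25, 0.75, 1.25 h).
Hydrograph peak occurs at t = 1.5 h, so basin lag t_L = 1.5 − 0.7112 = 0.79 h.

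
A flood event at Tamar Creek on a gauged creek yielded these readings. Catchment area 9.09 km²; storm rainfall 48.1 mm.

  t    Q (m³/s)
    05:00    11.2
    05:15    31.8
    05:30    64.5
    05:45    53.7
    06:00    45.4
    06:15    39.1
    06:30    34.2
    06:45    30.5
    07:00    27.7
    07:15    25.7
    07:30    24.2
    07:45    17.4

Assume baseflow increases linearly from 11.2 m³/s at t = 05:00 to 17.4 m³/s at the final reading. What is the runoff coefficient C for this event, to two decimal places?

ΣQ_DR = 233.8 m³/s; V = ΣQ_DR·Δt = 2.104 × 10^5 m³.
Runoff depth d = V / A = 23.15 mm.
C = d / P = 23.15 / 48.1 = 0.48.

C ≈ 0.48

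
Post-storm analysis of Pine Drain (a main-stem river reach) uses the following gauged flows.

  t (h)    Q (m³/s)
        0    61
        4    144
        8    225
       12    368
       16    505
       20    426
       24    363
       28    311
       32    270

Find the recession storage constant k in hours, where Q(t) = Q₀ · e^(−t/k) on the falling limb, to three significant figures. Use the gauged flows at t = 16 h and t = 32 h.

On the falling limb, Q drops from 505 to 270 m³/s between t = 16 h and t = 32 h (Δt = 16 h).
k = −Δt / ln(Q₂/Q₁) = −16 / ln(270/505) = 25.6 h.

k ≈ 25.6 h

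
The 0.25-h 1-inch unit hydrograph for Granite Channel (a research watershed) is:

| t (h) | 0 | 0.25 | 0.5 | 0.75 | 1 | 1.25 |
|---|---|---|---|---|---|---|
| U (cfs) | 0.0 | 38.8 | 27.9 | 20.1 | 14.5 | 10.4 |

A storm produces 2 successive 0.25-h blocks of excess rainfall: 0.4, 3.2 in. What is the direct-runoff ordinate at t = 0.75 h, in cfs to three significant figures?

By discrete convolution, Q_j = Σ (P_i / 1 in) · U_{j−i}.
At t = 0.75 h (j=3): Q = (0.4/1)·20.1 + (3.2/1)·27.9 = 97.3 cfs.

Q ≈ 97.3 cfs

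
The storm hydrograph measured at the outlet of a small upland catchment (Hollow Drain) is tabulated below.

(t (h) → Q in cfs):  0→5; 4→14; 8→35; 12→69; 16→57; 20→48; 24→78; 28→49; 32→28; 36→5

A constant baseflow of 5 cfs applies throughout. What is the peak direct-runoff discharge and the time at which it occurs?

Q_p = 73.0 cfs at t = 24 h

Subtracting baseflow gives direct-runoff ordinates: 0.0, 9.0, 30.0, 64.0, 52.0, 43.0, 73.0, 44.0, 23.0, 0.0 cfs.
The maximum is 73.0 cfs, occurring at the reading for t = 24 h.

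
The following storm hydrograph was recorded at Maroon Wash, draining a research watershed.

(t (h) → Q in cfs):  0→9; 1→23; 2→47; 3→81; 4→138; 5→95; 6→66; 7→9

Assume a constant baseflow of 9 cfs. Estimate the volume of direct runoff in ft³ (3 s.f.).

Direct-runoff ordinates (Q − Q_b): 0.0, 14.0, 38.0, 72.0, 129.0, 86.0, 57.0, 0.0 cfs.
ΣQ_DR = 396.0 cfs.
With Δt = 1 h = 3600 s, V = ΣQ_DR · Δt = 396.0 × 3600 = 1.43 × 10^6 ft³.

V ≈ 1.43 × 10^6 ft³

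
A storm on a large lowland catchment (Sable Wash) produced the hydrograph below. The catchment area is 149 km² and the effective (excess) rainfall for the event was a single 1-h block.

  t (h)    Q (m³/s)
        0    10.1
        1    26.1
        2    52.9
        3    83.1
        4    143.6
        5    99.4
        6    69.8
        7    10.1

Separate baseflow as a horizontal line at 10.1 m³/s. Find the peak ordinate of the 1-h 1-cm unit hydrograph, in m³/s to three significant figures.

U_p ≈ 133 m³/s

Direct runoff: 0.0, 16.0, 42.8, 73.0, 133.5, 89.3, 59.7, 0.0 m³/s; ΣQ_DR = 414.3 m³/s, peak = 133.5 m³/s.
Runoff depth d = ΣQ_DR·Δt / A = 414.3 × 3600 / (149 km²) = 10.01 mm.
The 1-cm UH is the DRH scaled by (10 mm)/d, so U_p = 133.5 × 10/10.01 = 133 m³/s.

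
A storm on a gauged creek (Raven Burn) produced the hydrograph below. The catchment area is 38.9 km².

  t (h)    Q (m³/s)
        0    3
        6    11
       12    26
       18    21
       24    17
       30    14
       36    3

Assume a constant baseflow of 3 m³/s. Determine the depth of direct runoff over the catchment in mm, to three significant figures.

Direct runoff: 0.0, 8.0, 23.0, 18.0, 14.0, 11.0, 0.0 m³/s; ΣQ_DR = 74.00 m³/s.
V = ΣQ_DR · Δt = 74.00 × 21600 s = 1.598 × 10^6 m³.
Over A = 38.9 km², depth = V / A = 41.1 mm.

d ≈ 41.1 mm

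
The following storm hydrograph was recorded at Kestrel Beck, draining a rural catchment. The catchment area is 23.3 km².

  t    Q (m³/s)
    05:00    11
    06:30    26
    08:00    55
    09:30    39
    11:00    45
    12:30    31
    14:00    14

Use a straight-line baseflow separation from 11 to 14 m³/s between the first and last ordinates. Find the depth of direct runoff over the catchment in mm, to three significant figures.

d ≈ 30.9 mm

Direct runoff: 0.00, 14.50, 43.00, 26.50, 32.00, 17.50, 0.00 m³/s; ΣQ_DR = 133.5 m³/s.
V = ΣQ_DR · Δt = 133.5 × 5400 s = 7.209 × 10^5 m³.
Over A = 23.3 km², depth = V / A = 30.9 mm.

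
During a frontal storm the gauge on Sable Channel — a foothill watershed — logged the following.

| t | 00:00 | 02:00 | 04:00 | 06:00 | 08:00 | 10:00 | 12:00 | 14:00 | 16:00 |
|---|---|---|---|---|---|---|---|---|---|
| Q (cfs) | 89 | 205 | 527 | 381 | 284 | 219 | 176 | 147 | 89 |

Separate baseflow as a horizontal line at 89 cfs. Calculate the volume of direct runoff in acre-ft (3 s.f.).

Direct-runoff ordinates (Q − Q_b): 0.0, 116.0, 438.0, 292.0, 195.0, 130.0, 87.0, 58.0, 0.0 cfs.
ΣQ_DR = 1316 cfs.
With Δt = 2 h = 7200 s, V = ΣQ_DR · Δt = 1316 × 7200 = 9.48 × 10^6 ft³ = 218 acre-ft.

V ≈ 218 acre-ft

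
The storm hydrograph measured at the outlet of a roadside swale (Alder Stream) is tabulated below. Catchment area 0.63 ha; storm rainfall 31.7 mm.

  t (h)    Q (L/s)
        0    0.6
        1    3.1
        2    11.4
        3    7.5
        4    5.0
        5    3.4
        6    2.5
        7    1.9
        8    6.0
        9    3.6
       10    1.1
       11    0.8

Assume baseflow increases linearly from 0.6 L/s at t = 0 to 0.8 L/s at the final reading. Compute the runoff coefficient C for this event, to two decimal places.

ΣQ_DR = 38.50 L/s; V = ΣQ_DR·Δt = 1.386 × 10^5 L.
Runoff depth d = V / A = 22.00 mm.
C = d / P = 22.00 / 31.7 = 0.69.

C ≈ 0.69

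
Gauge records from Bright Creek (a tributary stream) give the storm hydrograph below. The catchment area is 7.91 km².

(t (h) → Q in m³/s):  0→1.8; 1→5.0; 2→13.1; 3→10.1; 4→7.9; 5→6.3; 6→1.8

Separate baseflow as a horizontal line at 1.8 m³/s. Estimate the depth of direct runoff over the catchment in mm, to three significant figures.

Direct runoff: 0.0, 3.2, 11.3, 8.3, 6.1, 4.5, 0.0 m³/s; ΣQ_DR = 33.40 m³/s.
V = ΣQ_DR · Δt = 33.40 × 3600 s = 1.202 × 10^5 m³.
Over A = 7.91 km², depth = V / A = 15.2 mm.

d ≈ 15.2 mm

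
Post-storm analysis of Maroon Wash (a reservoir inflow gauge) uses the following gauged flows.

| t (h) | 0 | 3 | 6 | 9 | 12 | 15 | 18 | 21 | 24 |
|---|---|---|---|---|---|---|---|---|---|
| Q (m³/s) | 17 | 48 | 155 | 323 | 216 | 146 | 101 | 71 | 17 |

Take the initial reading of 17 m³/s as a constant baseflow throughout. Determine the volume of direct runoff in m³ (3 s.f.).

Direct-runoff ordinates (Q − Q_b): 0.0, 31.0, 138.0, 306.0, 199.0, 129.0, 84.0, 54.0, 0.0 m³/s.
ΣQ_DR = 941.0 m³/s.
With Δt = 3 h = 10800 s, V = ΣQ_DR · Δt = 941.0 × 10800 = 1.02 × 10^7 m³.

V ≈ 1.02 × 10^7 m³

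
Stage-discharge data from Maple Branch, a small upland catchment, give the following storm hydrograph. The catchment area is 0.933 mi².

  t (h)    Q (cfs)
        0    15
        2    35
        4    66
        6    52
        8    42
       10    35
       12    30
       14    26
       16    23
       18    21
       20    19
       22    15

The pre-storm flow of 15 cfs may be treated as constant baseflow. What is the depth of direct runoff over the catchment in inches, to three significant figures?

d ≈ 0.661 in

Direct runoff: 0.0, 20.0, 51.0, 37.0, 27.0, 20.0, 15.0, 11.0, 8.0, 6.0, 4.0, 0.0 cfs; ΣQ_DR = 199.0 cfs.
V = ΣQ_DR · Δt = 199.0 × 7200 s = 1.433 × 10^6 ft³.
Over A = 0.933 mi², depth = V / A = 0.661 in.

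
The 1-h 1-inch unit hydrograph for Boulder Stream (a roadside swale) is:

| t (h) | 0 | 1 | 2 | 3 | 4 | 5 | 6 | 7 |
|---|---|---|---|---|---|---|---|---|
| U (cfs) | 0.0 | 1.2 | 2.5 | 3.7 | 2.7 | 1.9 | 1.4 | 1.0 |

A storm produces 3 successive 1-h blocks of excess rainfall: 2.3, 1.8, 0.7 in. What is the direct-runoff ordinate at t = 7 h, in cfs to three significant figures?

Q ≈ 6.15 cfs

By discrete convolution, Q_j = Σ (P_i / 1 in) · U_{j−i}.
At t = 7 h (j=7): Q = (2.3/1)·1.0 + (1.8/1)·1.4 + (0.7/1)·1.9 = 6.15 cfs.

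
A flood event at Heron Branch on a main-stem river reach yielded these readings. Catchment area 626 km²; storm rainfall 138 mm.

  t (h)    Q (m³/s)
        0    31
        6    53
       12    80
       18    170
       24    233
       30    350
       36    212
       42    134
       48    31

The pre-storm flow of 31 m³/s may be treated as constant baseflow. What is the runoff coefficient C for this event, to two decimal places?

ΣQ_DR = 1015 m³/s; V = ΣQ_DR·Δt = 2.192 × 10^7 m³.
Runoff depth d = V / A = 35.02 mm.
C = d / P = 35.02 / 138 = 0.25.

C ≈ 0.25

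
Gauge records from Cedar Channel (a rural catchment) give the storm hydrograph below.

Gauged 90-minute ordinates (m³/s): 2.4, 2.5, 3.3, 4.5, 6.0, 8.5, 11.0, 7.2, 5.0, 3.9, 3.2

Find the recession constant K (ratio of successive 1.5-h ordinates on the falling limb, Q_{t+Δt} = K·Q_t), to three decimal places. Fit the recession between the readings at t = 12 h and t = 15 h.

Using the recession-limb readings at t = 12 h and t = 15 h: Q falls from 5.0 to 3.2 m³/s over 2 intervals.
K = (Q₂/Q₁)^(1/2) = (3.2/5.0)^(1/2) = 0.800.

K ≈ 0.800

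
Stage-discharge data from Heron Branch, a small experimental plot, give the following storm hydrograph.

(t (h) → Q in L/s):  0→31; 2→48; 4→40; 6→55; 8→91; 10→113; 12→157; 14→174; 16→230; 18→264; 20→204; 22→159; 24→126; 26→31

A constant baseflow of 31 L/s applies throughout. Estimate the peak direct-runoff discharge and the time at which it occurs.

Subtracting baseflow gives direct-runoff ordinates: 0.0, 17.0, 9.0, 24.0, 60.0, 82.0, 126.0, 143.0, 199.0, 233.0, 173.0, 128.0, 95.0, 0.0 L/s.
The maximum is 233.0 L/s, occurring at the reading for t = 18 h.

Q_p = 233.0 L/s at t = 18 h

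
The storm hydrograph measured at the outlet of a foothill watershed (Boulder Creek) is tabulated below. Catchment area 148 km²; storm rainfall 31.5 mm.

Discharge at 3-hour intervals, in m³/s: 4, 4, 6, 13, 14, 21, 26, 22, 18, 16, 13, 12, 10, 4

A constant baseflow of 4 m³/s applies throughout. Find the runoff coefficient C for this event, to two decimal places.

ΣQ_DR = 127.0 m³/s; V = ΣQ_DR·Δt = 1.372 × 10^6 m³.
Runoff depth d = V / A = 9.268 mm.
C = d / P = 9.268 / 31.5 = 0.29.

C ≈ 0.29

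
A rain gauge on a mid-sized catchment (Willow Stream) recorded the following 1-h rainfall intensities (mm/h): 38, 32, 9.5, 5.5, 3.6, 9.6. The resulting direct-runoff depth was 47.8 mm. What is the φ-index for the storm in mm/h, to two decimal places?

Only the 2 blocks with intensity above φ contribute runoff: 38, 32 mm/h.
Σ(I−φ)·Δt = d  ⇒  (38+32 − 2φ)·1 = 47.8
φ = (70.00 − 47.8/1) / 2 = 11.10 mm/h.

φ ≈ 11.10 mm/h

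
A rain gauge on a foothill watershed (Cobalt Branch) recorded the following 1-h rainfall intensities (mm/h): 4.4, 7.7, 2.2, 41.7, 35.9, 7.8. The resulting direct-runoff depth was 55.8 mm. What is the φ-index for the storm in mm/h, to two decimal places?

φ ≈ 10.90 mm/h

Only the 2 blocks with intensity above φ contribute runoff: 41.7, 35.9 mm/h.
Σ(I−φ)·Δt = d  ⇒  (41.7+35.9 − 2φ)·1 = 55.8
φ = (77.60 − 55.8/1) / 2 = 10.90 mm/h.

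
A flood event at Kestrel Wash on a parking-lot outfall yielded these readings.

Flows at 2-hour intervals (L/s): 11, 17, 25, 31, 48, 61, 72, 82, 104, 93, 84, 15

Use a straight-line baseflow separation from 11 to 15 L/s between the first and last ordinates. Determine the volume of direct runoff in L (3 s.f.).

V ≈ 3.51 × 10^6 L

Direct-runoff ordinates (Q − Q_b): 0.00, 5.64, 13.27, 18.91, 35.55, 48.18, 58.82, 68.45, 90.09, 78.73, 69.36, 0.00 L/s.
ΣQ_DR = 487.0 L/s.
With Δt = 2 h = 7200 s, V = ΣQ_DR · Δt = 487.0 × 7200 = 3.51 × 10^6 L.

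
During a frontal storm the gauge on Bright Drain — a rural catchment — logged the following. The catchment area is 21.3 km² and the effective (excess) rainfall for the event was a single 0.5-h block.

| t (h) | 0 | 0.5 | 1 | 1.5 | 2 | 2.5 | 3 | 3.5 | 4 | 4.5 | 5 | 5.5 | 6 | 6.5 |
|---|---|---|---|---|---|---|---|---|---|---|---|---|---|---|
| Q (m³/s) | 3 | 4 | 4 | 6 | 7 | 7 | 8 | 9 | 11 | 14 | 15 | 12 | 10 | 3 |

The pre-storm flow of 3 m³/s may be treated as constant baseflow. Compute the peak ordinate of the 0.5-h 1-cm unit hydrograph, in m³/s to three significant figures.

Direct runoff: 0.0, 1.0, 1.0, 3.0, 4.0, 4.0, 5.0, 6.0, 8.0, 11.0, 12.0, 9.0, 7.0, 0.0 m³/s; ΣQ_DR = 71.00 m³/s, peak = 12.0 m³/s.
Runoff depth d = ΣQ_DR·Δt / A = 71.00 × 1800 / (21.3 km²) = 6.000 mm.
The 1-cm UH is the DRH scaled by (10 mm)/d, so U_p = 12.0 × 10/6.000 = 20.0 m³/s.

U_p ≈ 20.0 m³/s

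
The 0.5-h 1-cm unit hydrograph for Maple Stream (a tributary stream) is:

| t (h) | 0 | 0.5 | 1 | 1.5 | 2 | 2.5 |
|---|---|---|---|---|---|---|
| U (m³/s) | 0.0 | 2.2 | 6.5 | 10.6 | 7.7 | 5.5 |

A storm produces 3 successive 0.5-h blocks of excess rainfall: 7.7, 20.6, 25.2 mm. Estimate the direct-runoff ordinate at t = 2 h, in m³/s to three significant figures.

By discrete convolution, Q_j = Σ (P_i / 10 mm) · U_{j−i}.
At t = 2 h (j=4): Q = (7.7/10)·7.7 + (20.6/10)·10.6 + (25.2/10)·6.5 = 44.1 m³/s.

Q ≈ 44.1 m³/s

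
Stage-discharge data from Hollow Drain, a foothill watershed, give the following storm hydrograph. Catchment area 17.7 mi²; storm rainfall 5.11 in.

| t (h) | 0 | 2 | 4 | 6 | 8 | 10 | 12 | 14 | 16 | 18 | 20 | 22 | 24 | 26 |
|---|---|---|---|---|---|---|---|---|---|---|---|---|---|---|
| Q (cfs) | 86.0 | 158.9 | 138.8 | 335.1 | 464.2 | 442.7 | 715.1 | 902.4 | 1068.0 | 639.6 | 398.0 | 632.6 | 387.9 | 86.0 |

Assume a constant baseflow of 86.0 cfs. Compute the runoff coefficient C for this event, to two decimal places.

C ≈ 0.18

ΣQ_DR = 5251 cfs; V = ΣQ_DR·Δt = 3.781 × 10^7 ft³.
Runoff depth d = V / A = 0.9195 in.
C = d / P = 0.9195 / 5.11 = 0.18.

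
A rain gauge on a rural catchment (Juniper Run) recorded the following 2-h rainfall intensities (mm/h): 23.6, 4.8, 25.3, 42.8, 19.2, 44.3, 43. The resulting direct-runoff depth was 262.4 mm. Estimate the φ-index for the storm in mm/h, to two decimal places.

Only the 6 blocks with intensity above φ contribute runoff: 23.6, 25.3, 42.8, 19.2, 44.3, 43 mm/h.
Σ(I−φ)·Δt = d  ⇒  (23.6+25.3+42.8+19.2+44.3+43 − 6φ)·2 = 262.4
φ = (198.2 − 262.4/2) / 6 = 11.17 mm/h.

φ ≈ 11.17 mm/h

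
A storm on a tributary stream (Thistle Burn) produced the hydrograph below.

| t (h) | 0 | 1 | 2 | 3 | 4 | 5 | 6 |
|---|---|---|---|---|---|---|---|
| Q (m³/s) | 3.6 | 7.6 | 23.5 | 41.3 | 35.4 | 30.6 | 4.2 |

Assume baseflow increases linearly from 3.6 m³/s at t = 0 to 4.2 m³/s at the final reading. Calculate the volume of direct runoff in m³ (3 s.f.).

Direct-runoff ordinates (Q − Q_b): 0.00, 3.90, 19.70, 37.40, 31.40, 26.50, 0.00 m³/s.
ΣQ_DR = 118.9 m³/s.
With Δt = 1 h = 3600 s, V = ΣQ_DR · Δt = 118.9 × 3600 = 4.28 × 10^5 m³.

V ≈ 4.28 × 10^5 m³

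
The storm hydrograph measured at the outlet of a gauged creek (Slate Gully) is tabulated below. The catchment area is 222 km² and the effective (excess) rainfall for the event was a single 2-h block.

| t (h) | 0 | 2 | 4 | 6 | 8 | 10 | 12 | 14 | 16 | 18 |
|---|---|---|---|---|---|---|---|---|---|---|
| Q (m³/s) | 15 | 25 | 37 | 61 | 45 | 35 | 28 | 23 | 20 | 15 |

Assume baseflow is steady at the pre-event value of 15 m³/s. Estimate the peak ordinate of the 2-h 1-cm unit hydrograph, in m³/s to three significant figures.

Direct runoff: 0.0, 10.0, 22.0, 46.0, 30.0, 20.0, 13.0, 8.0, 5.0, 0.0 m³/s; ΣQ_DR = 154.0 m³/s, peak = 46.0 m³/s.
Runoff depth d = ΣQ_DR·Δt / A = 154.0 × 7200 / (222 km²) = 4.995 mm.
The 1-cm UH is the DRH scaled by (10 mm)/d, so U_p = 46.0 × 10/4.995 = 92.1 m³/s.

U_p ≈ 92.1 m³/s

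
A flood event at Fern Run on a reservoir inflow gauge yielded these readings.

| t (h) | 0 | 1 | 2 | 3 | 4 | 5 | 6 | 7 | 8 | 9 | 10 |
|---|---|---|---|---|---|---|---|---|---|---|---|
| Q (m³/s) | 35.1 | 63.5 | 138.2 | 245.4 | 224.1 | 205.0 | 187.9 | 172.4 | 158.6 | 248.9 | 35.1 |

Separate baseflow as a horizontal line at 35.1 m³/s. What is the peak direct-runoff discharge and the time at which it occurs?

Subtracting baseflow gives direct-runoff ordinates: 0.0, 28.4, 103.1, 210.3, 189.0, 169.9, 152.8, 137.3, 123.5, 213.8, 0.0 m³/s.
The maximum is 213.8 m³/s, occurring at the reading for t = 9 h.

Q_p = 213.8 m³/s at t = 9 h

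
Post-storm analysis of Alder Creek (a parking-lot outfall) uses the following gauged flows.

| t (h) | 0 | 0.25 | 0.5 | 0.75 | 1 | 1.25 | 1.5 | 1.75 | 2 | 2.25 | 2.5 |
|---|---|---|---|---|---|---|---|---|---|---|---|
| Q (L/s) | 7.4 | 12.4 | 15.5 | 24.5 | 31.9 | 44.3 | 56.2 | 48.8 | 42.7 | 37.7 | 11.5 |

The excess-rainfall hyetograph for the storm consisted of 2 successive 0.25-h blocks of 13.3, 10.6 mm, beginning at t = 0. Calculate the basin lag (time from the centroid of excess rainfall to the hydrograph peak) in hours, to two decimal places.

Centroid of excess rainfall: t_c = Σ P_i·t̄_i / ΣP_i = 0.2359 h (block centres at 0.125, 0.375 h).
Hydrograph peak occurs at t = 1.5 h, so basin lag t_L = 1.5 − 0.2359 = 1.26 h.

t_L ≈ 1.26 h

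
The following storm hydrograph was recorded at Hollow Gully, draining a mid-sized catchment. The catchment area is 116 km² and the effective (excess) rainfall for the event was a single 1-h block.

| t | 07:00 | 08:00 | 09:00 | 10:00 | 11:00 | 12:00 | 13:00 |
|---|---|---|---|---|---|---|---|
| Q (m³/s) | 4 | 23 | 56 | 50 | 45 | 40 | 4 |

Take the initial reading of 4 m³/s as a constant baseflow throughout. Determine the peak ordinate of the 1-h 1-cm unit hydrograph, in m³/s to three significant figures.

U_p ≈ 86.4 m³/s

Direct runoff: 0.0, 19.0, 52.0, 46.0, 41.0, 36.0, 0.0 m³/s; ΣQ_DR = 194.0 m³/s, peak = 52.0 m³/s.
Runoff depth d = ΣQ_DR·Δt / A = 194.0 × 3600 / (116 km²) = 6.021 mm.
The 1-cm UH is the DRH scaled by (10 mm)/d, so U_p = 52.0 × 10/6.021 = 86.4 m³/s.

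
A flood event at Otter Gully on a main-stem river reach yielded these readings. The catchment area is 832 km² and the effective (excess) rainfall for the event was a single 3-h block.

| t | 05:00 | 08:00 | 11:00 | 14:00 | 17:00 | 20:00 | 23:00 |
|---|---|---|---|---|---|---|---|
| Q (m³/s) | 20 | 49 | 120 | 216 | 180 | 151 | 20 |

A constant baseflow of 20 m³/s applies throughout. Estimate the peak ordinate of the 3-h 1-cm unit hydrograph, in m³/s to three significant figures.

Direct runoff: 0.0, 29.0, 100.0, 196.0, 160.0, 131.0, 0.0 m³/s; ΣQ_DR = 616.0 m³/s, peak = 196.0 m³/s.
Runoff depth d = ΣQ_DR·Δt / A = 616.0 × 10800 / (832 km²) = 7.996 mm.
The 1-cm UH is the DRH scaled by (10 mm)/d, so U_p = 196.0 × 10/7.996 = 245 m³/s.

U_p ≈ 245 m³/s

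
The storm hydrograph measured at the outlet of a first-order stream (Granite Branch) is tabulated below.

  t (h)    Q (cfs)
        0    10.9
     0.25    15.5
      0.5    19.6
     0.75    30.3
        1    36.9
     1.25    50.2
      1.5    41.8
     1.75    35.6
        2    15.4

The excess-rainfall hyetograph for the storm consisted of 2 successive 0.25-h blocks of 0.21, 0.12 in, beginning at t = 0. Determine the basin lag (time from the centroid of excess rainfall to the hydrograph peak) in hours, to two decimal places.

Centroid of excess rainfall: t_c = Σ P_i·t̄_i / ΣP_i = 0.2159 h (block centres at 0.125, 0.375 h).
Hydrograph peak occurs at t = 1.25 h, so basin lag t_L = 1.25 − 0.2159 = 1.03 h.

t_L ≈ 1.03 h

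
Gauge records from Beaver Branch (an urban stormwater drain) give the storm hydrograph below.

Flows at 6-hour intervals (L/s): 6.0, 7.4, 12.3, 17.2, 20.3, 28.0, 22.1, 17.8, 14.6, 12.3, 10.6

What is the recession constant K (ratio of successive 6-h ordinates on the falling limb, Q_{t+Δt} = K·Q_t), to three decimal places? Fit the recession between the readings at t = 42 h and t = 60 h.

Using the recession-limb readings at t = 42 h and t = 60 h: Q falls from 17.8 to 10.6 L/s over 3 intervals.
K = (Q₂/Q₁)^(1/3) = (10.6/17.8)^(1/3) = 0.841.

K ≈ 0.841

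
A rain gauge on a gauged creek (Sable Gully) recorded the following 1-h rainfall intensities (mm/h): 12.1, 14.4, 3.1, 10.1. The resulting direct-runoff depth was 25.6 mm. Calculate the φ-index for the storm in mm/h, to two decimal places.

Only the 3 blocks with intensity above φ contribute runoff: 12.1, 14.4, 10.1 mm/h.
Σ(I−φ)·Δt = d  ⇒  (12.1+14.4+10.1 − 3φ)·1 = 25.6
φ = (36.60 − 25.6/1) / 3 = 3.67 mm/h.

φ ≈ 3.67 mm/h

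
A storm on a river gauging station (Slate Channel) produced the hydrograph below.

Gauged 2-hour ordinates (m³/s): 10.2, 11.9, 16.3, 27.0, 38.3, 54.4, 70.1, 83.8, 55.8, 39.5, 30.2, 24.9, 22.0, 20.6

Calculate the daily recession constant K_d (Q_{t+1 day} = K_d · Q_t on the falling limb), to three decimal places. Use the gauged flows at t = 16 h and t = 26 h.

K_d ≈ 0.091

Between t = 16 h and t = 26 h the flow falls from 55.8 to 20.6 m³/s over 5×2 h = 10 h.
Per-interval ratio K = (20.6/55.8)^(1/5) = 0.8193; K_d = K^(24/2) = 0.091.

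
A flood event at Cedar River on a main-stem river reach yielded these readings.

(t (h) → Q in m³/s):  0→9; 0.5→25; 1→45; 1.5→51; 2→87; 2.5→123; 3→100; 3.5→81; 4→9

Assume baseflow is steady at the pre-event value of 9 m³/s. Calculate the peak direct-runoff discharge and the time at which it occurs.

Subtracting baseflow gives direct-runoff ordinates: 0.0, 16.0, 36.0, 42.0, 78.0, 114.0, 91.0, 72.0, 0.0 m³/s.
The maximum is 114.0 m³/s, occurring at the reading for t = 2.5 h.

Q_p = 114.0 m³/s at t = 2.5 h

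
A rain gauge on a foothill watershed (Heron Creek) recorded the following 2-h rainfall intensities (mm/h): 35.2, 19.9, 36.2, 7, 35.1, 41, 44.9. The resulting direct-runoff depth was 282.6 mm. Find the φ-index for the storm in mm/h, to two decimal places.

φ ≈ 11.83 mm/h

Only the 6 blocks with intensity above φ contribute runoff: 35.2, 19.9, 36.2, 35.1, 41, 44.9 mm/h.
Σ(I−φ)·Δt = d  ⇒  (35.2+19.9+36.2+35.1+41+44.9 − 6φ)·2 = 282.6
φ = (212.3 − 282.6/2) / 6 = 11.83 mm/h.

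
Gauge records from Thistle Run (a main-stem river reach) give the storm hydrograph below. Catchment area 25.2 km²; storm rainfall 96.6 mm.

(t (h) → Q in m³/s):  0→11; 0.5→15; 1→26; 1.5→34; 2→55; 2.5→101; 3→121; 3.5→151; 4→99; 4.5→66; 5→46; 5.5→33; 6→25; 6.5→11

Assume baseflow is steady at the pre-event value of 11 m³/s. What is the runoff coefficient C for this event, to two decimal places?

ΣQ_DR = 640.0 m³/s; V = ΣQ_DR·Δt = 1.152 × 10^6 m³.
Runoff depth d = V / A = 45.71 mm.
C = d / P = 45.71 / 96.6 = 0.47.

C ≈ 0.47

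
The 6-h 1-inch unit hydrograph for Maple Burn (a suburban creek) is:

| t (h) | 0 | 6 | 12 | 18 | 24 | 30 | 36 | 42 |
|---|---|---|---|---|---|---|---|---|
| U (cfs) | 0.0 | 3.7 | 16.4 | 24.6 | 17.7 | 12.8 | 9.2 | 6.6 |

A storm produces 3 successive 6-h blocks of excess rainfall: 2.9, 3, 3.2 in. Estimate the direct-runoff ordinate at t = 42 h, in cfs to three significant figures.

By discrete convolution, Q_j = Σ (P_i / 1 in) · U_{j−i}.
At t = 42 h (j=7): Q = (2.9/1)·6.6 + (3/1)·9.2 + (3.2/1)·12.8 = 87.7 cfs.

Q ≈ 87.7 cfs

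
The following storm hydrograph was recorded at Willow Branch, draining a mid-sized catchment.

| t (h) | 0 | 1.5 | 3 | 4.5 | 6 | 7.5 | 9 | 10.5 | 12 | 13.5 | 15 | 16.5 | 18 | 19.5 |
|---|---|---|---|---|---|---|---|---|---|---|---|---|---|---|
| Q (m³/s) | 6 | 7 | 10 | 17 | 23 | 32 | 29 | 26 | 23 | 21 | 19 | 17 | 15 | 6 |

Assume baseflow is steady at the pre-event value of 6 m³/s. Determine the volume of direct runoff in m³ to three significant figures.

Direct-runoff ordinates (Q − Q_b): 0.0, 1.0, 4.0, 11.0, 17.0, 26.0, 23.0, 20.0, 17.0, 15.0, 13.0, 11.0, 9.0, 0.0 m³/s.
ΣQ_DR = 167.0 m³/s.
With Δt = 1.5 h = 5400 s, V = ΣQ_DR · Δt = 167.0 × 5400 = 9.02 × 10^5 m³.

V ≈ 9.02 × 10^5 m³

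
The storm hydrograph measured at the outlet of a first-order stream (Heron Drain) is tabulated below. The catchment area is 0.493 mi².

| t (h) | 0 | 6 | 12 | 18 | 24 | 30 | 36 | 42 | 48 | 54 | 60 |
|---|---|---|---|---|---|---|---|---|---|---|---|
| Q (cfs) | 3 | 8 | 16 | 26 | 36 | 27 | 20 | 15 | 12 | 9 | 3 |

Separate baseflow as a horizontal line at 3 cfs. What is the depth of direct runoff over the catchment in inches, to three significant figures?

Direct runoff: 0.0, 5.0, 13.0, 23.0, 33.0, 24.0, 17.0, 12.0, 9.0, 6.0, 0.0 cfs; ΣQ_DR = 142.0 cfs.
V = ΣQ_DR · Δt = 142.0 × 21600 s = 3.067 × 10^6 ft³.
Over A = 0.493 mi², depth = V / A = 2.68 in.

d ≈ 2.68 in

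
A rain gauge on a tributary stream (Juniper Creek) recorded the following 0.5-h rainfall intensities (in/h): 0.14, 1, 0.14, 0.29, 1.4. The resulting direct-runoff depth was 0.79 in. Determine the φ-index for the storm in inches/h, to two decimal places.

φ ≈ 0.41 in/h

Only the 2 blocks with intensity above φ contribute runoff: 1, 1.4 in/h.
Σ(I−φ)·Δt = d  ⇒  (1+1.4 − 2φ)·0.5 = 0.79
φ = (2.400 − 0.79/0.5) / 2 = 0.41 in/h.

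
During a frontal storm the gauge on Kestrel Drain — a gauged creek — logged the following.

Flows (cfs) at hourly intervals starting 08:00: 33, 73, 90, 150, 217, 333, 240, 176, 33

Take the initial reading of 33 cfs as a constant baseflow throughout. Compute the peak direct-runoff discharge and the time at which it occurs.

Q_p = 300.0 cfs at t = 13:00

Subtracting baseflow gives direct-runoff ordinates: 0.0, 40.0, 57.0, 117.0, 184.0, 300.0, 207.0, 143.0, 0.0 cfs.
The maximum is 300.0 cfs, occurring at the reading for t = 13:00.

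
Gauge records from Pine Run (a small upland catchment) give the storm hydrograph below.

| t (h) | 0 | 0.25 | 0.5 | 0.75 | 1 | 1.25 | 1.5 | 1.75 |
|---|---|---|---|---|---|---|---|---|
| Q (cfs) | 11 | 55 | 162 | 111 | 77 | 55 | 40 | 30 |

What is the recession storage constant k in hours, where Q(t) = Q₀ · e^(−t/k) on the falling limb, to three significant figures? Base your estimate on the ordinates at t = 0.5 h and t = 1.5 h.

k ≈ 0.715 h

On the falling limb, Q drops from 162 to 40 cfs between t = 0.5 h and t = 1.5 h (Δt = 1 h).
k = −Δt / ln(Q₂/Q₁) = −1 / ln(40/162) = 0.715 h.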